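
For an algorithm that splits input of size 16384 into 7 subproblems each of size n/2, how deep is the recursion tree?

For divide and conquer with division factor 2:

Problem sizes at each level:
Level 0: 16384
Level 1: 8192
Level 2: 4096
Level 3: 2048
Level 4: 1024
Level 5: 512
Level 6: 256
Level 7: 128
Level 8: 64
Level 9: 32
Level 10: 16
Level 11: 8
Level 12: 4
Level 13: 2
Level 14: 1

The root is level 0 and the size-1 base case is level 14 (the tree spans levels 0 through 14, i.e. 15 levels counting the root), so the depth is the number of divisions: log_2(16384) = 14

The recursion tree depth is log_2(16384) = 14. At each level, the problem size is divided by 2, so it takes 14 divisions to reduce to a base case of size 1. The algorithm makes 7 recursive calls at each level.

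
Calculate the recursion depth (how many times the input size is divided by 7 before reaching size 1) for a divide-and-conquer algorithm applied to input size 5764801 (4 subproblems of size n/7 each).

For divide and conquer with division factor 7:

Problem sizes at each level:
Level 0: 5764801
Level 1: 823543
Level 2: 117649
Level 3: 16807
Level 4: 2401
Level 5: 343
Level 6: 49
Level 7: 7
Level 8: 1

The root is level 0 and the size-1 base case is level 8 (the tree spans levels 0 through 8, i.e. 9 levels counting the root), so the depth is the number of divisions: log_7(5764801) = 8

The recursion tree depth is log_7(5764801) = 8. At each level, the problem size is divided by 7, so it takes 8 divisions to reduce to a base case of size 1. The algorithm makes 4 recursive calls at each level.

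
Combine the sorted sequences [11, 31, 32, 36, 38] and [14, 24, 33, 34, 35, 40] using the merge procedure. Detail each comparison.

Merging process:

Compare 11 vs 14: take 11 from left. Merged: [11]
Compare 31 vs 14: take 14 from right. Merged: [11, 14]
Compare 31 vs 24: take 24 from right. Merged: [11, 14, 24]
Compare 31 vs 33: take 31 from left. Merged: [11, 14, 24, 31]
Compare 32 vs 33: take 32 from left. Merged: [11, 14, 24, 31, 32]
Compare 36 vs 33: take 33 from right. Merged: [11, 14, 24, 31, 32, 33]
Compare 36 vs 34: take 34 from right. Merged: [11, 14, 24, 31, 32, 33, 34]
Compare 36 vs 35: take 35 from right. Merged: [11, 14, 24, 31, 32, 33, 34, 35]
Compare 36 vs 40: take 36 from left. Merged: [11, 14, 24, 31, 32, 33, 34, 35, 36]
Compare 38 vs 40: take 38 from left. Merged: [11, 14, 24, 31, 32, 33, 34, 35, 36, 38]
Append remaining from right: [40]. Merged: [11, 14, 24, 31, 32, 33, 34, 35, 36, 38, 40]

Final merged array: [11, 14, 24, 31, 32, 33, 34, 35, 36, 38, 40]
Total comparisons: 10

The merged array is [11, 14, 24, 31, 32, 33, 34, 35, 36, 38, 40], requiring 10 comparisons. The merge step runs in O(n) time where n is the total number of elements.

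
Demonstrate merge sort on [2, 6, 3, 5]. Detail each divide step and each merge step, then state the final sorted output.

Merge sort trace:

Split: [2, 6, 3, 5] -> [2, 6] and [3, 5]
  Split: [2, 6] -> [2] and [6]
  Merge: [2] + [6] -> [2, 6]
  Split: [3, 5] -> [3] and [5]
  Merge: [3] + [5] -> [3, 5]
Merge: [2, 6] + [3, 5] -> [2, 3, 5, 6]

Final sorted array: [2, 3, 5, 6]

The merge sort proceeds by recursively splitting the array and merging sorted halves.
After all merges, the sorted array is [2, 3, 5, 6].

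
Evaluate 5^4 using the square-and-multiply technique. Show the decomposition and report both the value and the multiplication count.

Computing 5^4 by squaring (build up from 5^1; each line after the first costs one multiplication):

5^1 = 5
5^2 = (5^1)^2 = 5^2 = 25
5^4 = (5^2)^2 = 25^2 = 625

Result: 625
Multiplications needed: 2 (2 lines after 5^1)

5^4 = 625. Using exponentiation by squaring, this requires 2 multiplications. The key idea: if the exponent is even, square the half-power; if odd, multiply by the base once.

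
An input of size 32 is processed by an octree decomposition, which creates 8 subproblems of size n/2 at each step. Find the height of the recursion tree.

For divide and conquer with division factor 2:

Problem sizes at each level:
Level 0: 32
Level 1: 16
Level 2: 8
Level 3: 4
Level 4: 2
Level 5: 1

The root is level 0 and the size-1 base case is level 5 (the tree spans levels 0 through 5, i.e. 6 levels counting the root), so the depth is the number of divisions: log_2(32) = 5

The recursion tree depth is log_2(32) = 5. At each level, the problem size is divided by 2, so it takes 5 divisions to reduce to a base case of size 1. The algorithm makes 8 recursive calls at each level.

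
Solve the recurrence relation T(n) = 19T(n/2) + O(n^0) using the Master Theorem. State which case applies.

Master Theorem for T(n) = 19T(n/2) + O(n^0):

a = 19, b = 2, c = 0
log_b(a) = log_2(19) = 4.2479

Case 1: c = 0 < log_2(19) = 4.2479
T(n) = O(n^(log_2 19))

For T(n) = 19T(n/2) + O(n^0): log_2(19) = 4.2479. This is Case 1 of the Master Theorem (c < log_b(a), work dominated by leaves), giving O(n^(log_2 19)).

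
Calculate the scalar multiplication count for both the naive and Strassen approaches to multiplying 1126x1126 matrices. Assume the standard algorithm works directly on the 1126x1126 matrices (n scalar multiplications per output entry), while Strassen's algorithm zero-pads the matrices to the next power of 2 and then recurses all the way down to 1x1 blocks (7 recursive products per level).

Matrix multiplication for 1126x1126 matrices:

Strassen's algorithm requires power-of-2 dimensions. Pad 1126x1126 to 2048x2048 (next power of 2).

Standard algorithm: 1126^3 = 1427628376 multiplications
Strassen's algorithm: 7^(log2(2048)) = 7^11 = 1977326743 multiplications
Difference: 1427628376 - 1977326743 = -549698367 (Strassen uses MORE here due to padding overhead — for small or just-over-power-of-2 n, padding can outweigh the per-level savings)

Standard: 1427628376 multiplications (1126^3). Strassen: 1977326743 multiplications (7^11, after padding to 2048x2048). Strassen reduces 8 recursive multiplications to 7 at each level.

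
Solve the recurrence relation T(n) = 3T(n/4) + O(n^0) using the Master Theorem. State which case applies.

Master Theorem for T(n) = 3T(n/4) + O(n^0):

a = 3, b = 4, c = 0
log_b(a) = log_4(3) = 0.7925

Case 1: c = 0 < log_4(3) = 0.7925
T(n) = O(n^(log_4 3))

For T(n) = 3T(n/4) + O(n^0): log_4(3) = 0.7925. This is Case 1 of the Master Theorem (c < log_b(a), work dominated by leaves), giving O(n^(log_4 3)).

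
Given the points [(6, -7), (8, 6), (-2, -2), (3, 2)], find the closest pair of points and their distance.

Computing all pairwise distances among 4 points:

d((6, -7), (8, 6)) = 13.1529
d((6, -7), (-2, -2)) = 9.434
d((6, -7), (3, 2)) = 9.4868
d((8, 6), (-2, -2)) = 12.8062
d((8, 6), (3, 2)) = 6.4031 <-- minimum
d((-2, -2), (3, 2)) = 6.4031 <-- minimum

Minimum distance: 6.4031 (tie among 2 pairs: (8, 6) and (3, 2); (-2, -2) and (3, 2))

The minimum Euclidean distance is 6.4031. There is a tie: 2 pairs achieve this minimum — (8, 6) and (3, 2); (-2, -2) and (3, 2). Any of these is a valid closest pair. For 4 points, brute-force pairwise comparison is shown above. For large n, the divide-and-conquer algorithm (sort by x, recurse on halves, check the dividing strip) achieves O(n log n).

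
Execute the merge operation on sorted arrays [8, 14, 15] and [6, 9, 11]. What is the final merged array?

Merging process:

Compare 8 vs 6: take 6 from right. Merged: [6]
Compare 8 vs 9: take 8 from left. Merged: [6, 8]
Compare 14 vs 9: take 9 from right. Merged: [6, 8, 9]
Compare 14 vs 11: take 11 from right. Merged: [6, 8, 9, 11]
Append remaining from left: [14, 15]. Merged: [6, 8, 9, 11, 14, 15]

Final merged array: [6, 8, 9, 11, 14, 15]
Total comparisons: 4

The merged array is [6, 8, 9, 11, 14, 15], requiring 4 comparisons. The merge step runs in O(n) time where n is the total number of elements.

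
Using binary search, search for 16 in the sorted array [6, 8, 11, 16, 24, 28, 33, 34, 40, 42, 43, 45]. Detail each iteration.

Binary search for 16 in [6, 8, 11, 16, 24, 28, 33, 34, 40, 42, 43, 45]:

lo=0, hi=11, mid=5, arr[mid]=28 -> 28 > 16, search left half
lo=0, hi=4, mid=2, arr[mid]=11 -> 11 < 16, search right half
lo=3, hi=4, mid=3, arr[mid]=16 -> Found target at index 3!

Binary search finds 16 at index 3 after 3 comparisons. The search repeatedly halves the search space by comparing with the middle element.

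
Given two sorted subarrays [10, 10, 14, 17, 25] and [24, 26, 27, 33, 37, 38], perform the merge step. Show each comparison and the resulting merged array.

Merging process:

Compare 10 vs 24: take 10 from left. Merged: [10]
Compare 10 vs 24: take 10 from left. Merged: [10, 10]
Compare 14 vs 24: take 14 from left. Merged: [10, 10, 14]
Compare 17 vs 24: take 17 from left. Merged: [10, 10, 14, 17]
Compare 25 vs 24: take 24 from right. Merged: [10, 10, 14, 17, 24]
Compare 25 vs 26: take 25 from left. Merged: [10, 10, 14, 17, 24, 25]
Append remaining from right: [26, 27, 33, 37, 38]. Merged: [10, 10, 14, 17, 24, 25, 26, 27, 33, 37, 38]

Final merged array: [10, 10, 14, 17, 24, 25, 26, 27, 33, 37, 38]
Total comparisons: 6

The merged array is [10, 10, 14, 17, 24, 25, 26, 27, 33, 37, 38], requiring 6 comparisons. The merge step runs in O(n) time where n is the total number of elements.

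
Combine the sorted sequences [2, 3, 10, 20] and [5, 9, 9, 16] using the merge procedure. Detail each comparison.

Merging process:

Compare 2 vs 5: take 2 from left. Merged: [2]
Compare 3 vs 5: take 3 from left. Merged: [2, 3]
Compare 10 vs 5: take 5 from right. Merged: [2, 3, 5]
Compare 10 vs 9: take 9 from right. Merged: [2, 3, 5, 9]
Compare 10 vs 9: take 9 from right. Merged: [2, 3, 5, 9, 9]
Compare 10 vs 16: take 10 from left. Merged: [2, 3, 5, 9, 9, 10]
Compare 20 vs 16: take 16 from right. Merged: [2, 3, 5, 9, 9, 10, 16]
Append remaining from left: [20]. Merged: [2, 3, 5, 9, 9, 10, 16, 20]

Final merged array: [2, 3, 5, 9, 9, 10, 16, 20]
Total comparisons: 7

The merged array is [2, 3, 5, 9, 9, 10, 16, 20], requiring 7 comparisons. The merge step runs in O(n) time where n is the total number of elements.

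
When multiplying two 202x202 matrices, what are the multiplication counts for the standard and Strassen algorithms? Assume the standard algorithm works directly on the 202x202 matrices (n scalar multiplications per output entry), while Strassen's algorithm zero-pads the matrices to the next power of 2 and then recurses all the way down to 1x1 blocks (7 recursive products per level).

Matrix multiplication for 202x202 matrices:

Strassen's algorithm requires power-of-2 dimensions. Pad 202x202 to 256x256 (next power of 2).

Standard algorithm: 202^3 = 8242408 multiplications
Strassen's algorithm: 7^(log2(256)) = 7^8 = 5764801 multiplications
Savings: 8242408 - 5764801 = 2477607 multiplications

Standard: 8242408 multiplications (202^3). Strassen: 5764801 multiplications (7^8, after padding to 256x256). Strassen reduces 8 recursive multiplications to 7 at each level.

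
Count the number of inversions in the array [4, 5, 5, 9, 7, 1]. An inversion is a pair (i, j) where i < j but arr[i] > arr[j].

Finding inversions in [4, 5, 5, 9, 7, 1]:

(0, 5): arr[0]=4 > arr[5]=1
(1, 5): arr[1]=5 > arr[5]=1
(2, 5): arr[2]=5 > arr[5]=1
(3, 4): arr[3]=9 > arr[4]=7
(3, 5): arr[3]=9 > arr[5]=1
(4, 5): arr[4]=7 > arr[5]=1

Total inversions: 6

The array has 6 inversion(s): (0,5), (1,5), (2,5), (3,4), (3,5), (4,5). Each pair (i,j) satisfies i < j and arr[i] > arr[j].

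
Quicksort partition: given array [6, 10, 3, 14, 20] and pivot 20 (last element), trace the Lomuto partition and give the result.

Lomuto partition with pivot = 20:

Initial array: [6, 10, 3, 14, 20]

arr[0]=6 <= 20: swap with position 0, array becomes [6, 10, 3, 14, 20]
arr[1]=10 <= 20: swap with position 1, array becomes [6, 10, 3, 14, 20]
arr[2]=3 <= 20: swap with position 2, array becomes [6, 10, 3, 14, 20]
arr[3]=14 <= 20: swap with position 3, array becomes [6, 10, 3, 14, 20]

Place pivot at position 4: [6, 10, 3, 14, 20]
Pivot position: 4

After partitioning with pivot 20, the array becomes [6, 10, 3, 14, 20]. The pivot is placed at index 4. All elements to the left of the pivot are <= 20, and all elements to the right are > 20.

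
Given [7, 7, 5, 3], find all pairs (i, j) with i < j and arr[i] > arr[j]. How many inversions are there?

Finding inversions in [7, 7, 5, 3]:

(0, 2): arr[0]=7 > arr[2]=5
(0, 3): arr[0]=7 > arr[3]=3
(1, 2): arr[1]=7 > arr[2]=5
(1, 3): arr[1]=7 > arr[3]=3
(2, 3): arr[2]=5 > arr[3]=3

Total inversions: 5

The array has 5 inversion(s): (0,2), (0,3), (1,2), (1,3), (2,3). Each pair (i,j) satisfies i < j and arr[i] > arr[j].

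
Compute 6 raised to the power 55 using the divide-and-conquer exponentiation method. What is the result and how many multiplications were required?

Computing 6^55 by squaring (build up from 6^1; each line after the first costs one multiplication):

6^1 = 6
6^2 = (6^1)^2 = 6^2 = 36
6^3 = 6 * 6^2 = 6 * 36 = 216
6^6 = (6^3)^2 = 216^2 = 46656
6^12 = (6^6)^2 = 46656^2 = 2176782336
6^13 = 6 * 6^12 = 6 * 2176782336 = 13060694016
6^26 = (6^13)^2 = 13060694016^2 = 170581728179578208256
6^27 = 6 * 6^26 = 6 * 170581728179578208256 = 1023490369077469249536
6^54 = (6^27)^2 = 1023490369077469249536^2 = 1047532535594334222593508922191671036215296
6^55 = 6 * 6^54 = 6 * 1047532535594334222593508922191671036215296 = 6285195213566005335561053533150026217291776

Result: 6285195213566005335561053533150026217291776
Multiplications needed: 9 (9 lines after 6^1)

6^55 = 6285195213566005335561053533150026217291776. Using exponentiation by squaring, this requires 9 multiplications. The key idea: if the exponent is even, square the half-power; if odd, multiply by the base once.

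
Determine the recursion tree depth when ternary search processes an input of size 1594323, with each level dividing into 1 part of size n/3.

For divide and conquer with division factor 3:

Problem sizes at each level:
Level 0: 1594323
Level 1: 531441
Level 2: 177147
Level 3: 59049
Level 4: 19683
Level 5: 6561
Level 6: 2187
Level 7: 729
Level 8: 243
Level 9: 81
Level 10: 27
Level 11: 9
Level 12: 3
Level 13: 1

The root is level 0 and the size-1 base case is level 13 (the tree spans levels 0 through 13, i.e. 14 levels counting the root), so the depth is the number of divisions: log_3(1594323) = 13

The recursion tree depth is log_3(1594323) = 13. At each level, the problem size is divided by 3, so it takes 13 divisions to reduce to a base case of size 1. The algorithm makes 1 recursive call at each level.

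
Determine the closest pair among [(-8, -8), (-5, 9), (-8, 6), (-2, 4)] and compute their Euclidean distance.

Computing all pairwise distances among 4 points:

d((-8, -8), (-5, 9)) = 17.2627
d((-8, -8), (-8, 6)) = 14.0
d((-8, -8), (-2, 4)) = 13.4164
d((-5, 9), (-8, 6)) = 4.2426 <-- minimum
d((-5, 9), (-2, 4)) = 5.831
d((-8, 6), (-2, 4)) = 6.3246

Closest pair: (-5, 9) and (-8, 6) with distance 4.2426

The closest pair is (-5, 9) and (-8, 6) with Euclidean distance 4.2426. For 4 points, brute-force pairwise comparison is shown above. For large n, the divide-and-conquer algorithm (sort by x, recurse on halves, check the dividing strip) achieves O(n log n).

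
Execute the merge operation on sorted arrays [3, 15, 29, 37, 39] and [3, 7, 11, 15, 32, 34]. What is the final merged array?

Merging process:

Compare 3 vs 3: take 3 from left. Merged: [3]
Compare 15 vs 3: take 3 from right. Merged: [3, 3]
Compare 15 vs 7: take 7 from right. Merged: [3, 3, 7]
Compare 15 vs 11: take 11 from right. Merged: [3, 3, 7, 11]
Compare 15 vs 15: take 15 from left. Merged: [3, 3, 7, 11, 15]
Compare 29 vs 15: take 15 from right. Merged: [3, 3, 7, 11, 15, 15]
Compare 29 vs 32: take 29 from left. Merged: [3, 3, 7, 11, 15, 15, 29]
Compare 37 vs 32: take 32 from right. Merged: [3, 3, 7, 11, 15, 15, 29, 32]
Compare 37 vs 34: take 34 from right. Merged: [3, 3, 7, 11, 15, 15, 29, 32, 34]
Append remaining from left: [37, 39]. Merged: [3, 3, 7, 11, 15, 15, 29, 32, 34, 37, 39]

Final merged array: [3, 3, 7, 11, 15, 15, 29, 32, 34, 37, 39]
Total comparisons: 9

The merged array is [3, 3, 7, 11, 15, 15, 29, 32, 34, 37, 39], requiring 9 comparisons. The merge step runs in O(n) time where n is the total number of elements.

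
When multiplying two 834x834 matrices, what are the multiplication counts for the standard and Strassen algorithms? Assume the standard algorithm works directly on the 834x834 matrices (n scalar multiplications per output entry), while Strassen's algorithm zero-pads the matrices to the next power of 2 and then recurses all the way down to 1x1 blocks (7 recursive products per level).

Matrix multiplication for 834x834 matrices:

Strassen's algorithm requires power-of-2 dimensions. Pad 834x834 to 1024x1024 (next power of 2).

Standard algorithm: 834^3 = 580093704 multiplications
Strassen's algorithm: 7^(log2(1024)) = 7^10 = 282475249 multiplications
Savings: 580093704 - 282475249 = 297618455 multiplications

Standard: 580093704 multiplications (834^3). Strassen: 282475249 multiplications (7^10, after padding to 1024x1024). Strassen reduces 8 recursive multiplications to 7 at each level.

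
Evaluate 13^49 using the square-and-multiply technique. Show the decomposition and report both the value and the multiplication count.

Computing 13^49 by squaring (build up from 13^1; each line after the first costs one multiplication):

13^1 = 13
13^2 = (13^1)^2 = 13^2 = 169
13^3 = 13 * 13^2 = 13 * 169 = 2197
13^6 = (13^3)^2 = 2197^2 = 4826809
13^12 = (13^6)^2 = 4826809^2 = 23298085122481
13^24 = (13^12)^2 = 23298085122481^2 = 542800770374370512771595361
13^48 = (13^24)^2 = 542800770374370512771595361^2 = 294632676319010105335586872991323185304149065116720321
13^49 = 13 * 13^48 = 13 * 294632676319010105335586872991323185304149065116720321 = 3830224792147131369362629348887201408953937846517364173

Result: 3830224792147131369362629348887201408953937846517364173
Multiplications needed: 7 (7 lines after 13^1)

13^49 = 3830224792147131369362629348887201408953937846517364173. Using exponentiation by squaring, this requires 7 multiplications. The key idea: if the exponent is even, square the half-power; if odd, multiply by the base once.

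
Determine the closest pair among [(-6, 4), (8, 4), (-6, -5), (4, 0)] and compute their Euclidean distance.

Computing all pairwise distances among 4 points:

d((-6, 4), (8, 4)) = 14.0
d((-6, 4), (-6, -5)) = 9.0
d((-6, 4), (4, 0)) = 10.7703
d((8, 4), (-6, -5)) = 16.6433
d((8, 4), (4, 0)) = 5.6569 <-- minimum
d((-6, -5), (4, 0)) = 11.1803

Closest pair: (8, 4) and (4, 0) with distance 5.6569

The closest pair is (8, 4) and (4, 0) with Euclidean distance 5.6569. For 4 points, brute-force pairwise comparison is shown above. For large n, the divide-and-conquer algorithm (sort by x, recurse on halves, check the dividing strip) achieves O(n log n).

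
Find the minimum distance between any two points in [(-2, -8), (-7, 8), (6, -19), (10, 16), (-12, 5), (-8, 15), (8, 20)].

Computing all pairwise distances among 7 points:

d((-2, -8), (-7, 8)) = 16.7631
d((-2, -8), (6, -19)) = 13.6015
d((-2, -8), (10, 16)) = 26.8328
d((-2, -8), (-12, 5)) = 16.4012
d((-2, -8), (-8, 15)) = 23.7697
d((-2, -8), (8, 20)) = 29.7321
d((-7, 8), (6, -19)) = 29.9666
d((-7, 8), (10, 16)) = 18.7883
d((-7, 8), (-12, 5)) = 5.831
d((-7, 8), (-8, 15)) = 7.0711
d((-7, 8), (8, 20)) = 19.2094
d((6, -19), (10, 16)) = 35.2278
d((6, -19), (-12, 5)) = 30.0
d((6, -19), (-8, 15)) = 36.7696
d((6, -19), (8, 20)) = 39.0512
d((10, 16), (-12, 5)) = 24.5967
d((10, 16), (-8, 15)) = 18.0278
d((10, 16), (8, 20)) = 4.4721 <-- minimum
d((-12, 5), (-8, 15)) = 10.7703
d((-12, 5), (8, 20)) = 25.0
d((-8, 15), (8, 20)) = 16.7631

Closest pair: (10, 16) and (8, 20) with distance 4.4721

The closest pair is (10, 16) and (8, 20) with Euclidean distance 4.4721. For 7 points, brute-force pairwise comparison is shown above. For large n, the divide-and-conquer algorithm (sort by x, recurse on halves, check the dividing strip) achieves O(n log n).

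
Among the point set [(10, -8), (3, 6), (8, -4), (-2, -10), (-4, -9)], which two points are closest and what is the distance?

Computing all pairwise distances among 5 points:

d((10, -8), (3, 6)) = 15.6525
d((10, -8), (8, -4)) = 4.4721
d((10, -8), (-2, -10)) = 12.1655
d((10, -8), (-4, -9)) = 14.0357
d((3, 6), (8, -4)) = 11.1803
d((3, 6), (-2, -10)) = 16.7631
d((3, 6), (-4, -9)) = 16.5529
d((8, -4), (-2, -10)) = 11.6619
d((8, -4), (-4, -9)) = 13.0
d((-2, -10), (-4, -9)) = 2.2361 <-- minimum

Closest pair: (-2, -10) and (-4, -9) with distance 2.2361

The closest pair is (-2, -10) and (-4, -9) with Euclidean distance 2.2361. For 5 points, brute-force pairwise comparison is shown above. For large n, the divide-and-conquer algorithm (sort by x, recurse on halves, check the dividing strip) achieves O(n log n).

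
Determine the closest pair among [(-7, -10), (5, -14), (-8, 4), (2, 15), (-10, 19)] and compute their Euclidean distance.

Computing all pairwise distances among 5 points:

d((-7, -10), (5, -14)) = 12.6491 <-- minimum
d((-7, -10), (-8, 4)) = 14.0357
d((-7, -10), (2, 15)) = 26.5707
d((-7, -10), (-10, 19)) = 29.1548
d((5, -14), (-8, 4)) = 22.2036
d((5, -14), (2, 15)) = 29.1548
d((5, -14), (-10, 19)) = 36.2491
d((-8, 4), (2, 15)) = 14.8661
d((-8, 4), (-10, 19)) = 15.1327
d((2, 15), (-10, 19)) = 12.6491 <-- minimum

Minimum distance: 12.6491 (tie among 2 pairs: (-7, -10) and (5, -14); (2, 15) and (-10, 19))

The minimum Euclidean distance is 12.6491. There is a tie: 2 pairs achieve this minimum — (-7, -10) and (5, -14); (2, 15) and (-10, 19). Any of these is a valid closest pair. For 5 points, brute-force pairwise comparison is shown above. For large n, the divide-and-conquer algorithm (sort by x, recurse on halves, check the dividing strip) achieves O(n log n).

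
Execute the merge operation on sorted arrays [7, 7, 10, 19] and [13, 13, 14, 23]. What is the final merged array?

Merging process:

Compare 7 vs 13: take 7 from left. Merged: [7]
Compare 7 vs 13: take 7 from left. Merged: [7, 7]
Compare 10 vs 13: take 10 from left. Merged: [7, 7, 10]
Compare 19 vs 13: take 13 from right. Merged: [7, 7, 10, 13]
Compare 19 vs 13: take 13 from right. Merged: [7, 7, 10, 13, 13]
Compare 19 vs 14: take 14 from right. Merged: [7, 7, 10, 13, 13, 14]
Compare 19 vs 23: take 19 from left. Merged: [7, 7, 10, 13, 13, 14, 19]
Append remaining from right: [23]. Merged: [7, 7, 10, 13, 13, 14, 19, 23]

Final merged array: [7, 7, 10, 13, 13, 14, 19, 23]
Total comparisons: 7

The merged array is [7, 7, 10, 13, 13, 14, 19, 23], requiring 7 comparisons. The merge step runs in O(n) time where n is the total number of elements.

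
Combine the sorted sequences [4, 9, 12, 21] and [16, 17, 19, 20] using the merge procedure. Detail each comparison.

Merging process:

Compare 4 vs 16: take 4 from left. Merged: [4]
Compare 9 vs 16: take 9 from left. Merged: [4, 9]
Compare 12 vs 16: take 12 from left. Merged: [4, 9, 12]
Compare 21 vs 16: take 16 from right. Merged: [4, 9, 12, 16]
Compare 21 vs 17: take 17 from right. Merged: [4, 9, 12, 16, 17]
Compare 21 vs 19: take 19 from right. Merged: [4, 9, 12, 16, 17, 19]
Compare 21 vs 20: take 20 from right. Merged: [4, 9, 12, 16, 17, 19, 20]
Append remaining from left: [21]. Merged: [4, 9, 12, 16, 17, 19, 20, 21]

Final merged array: [4, 9, 12, 16, 17, 19, 20, 21]
Total comparisons: 7

The merged array is [4, 9, 12, 16, 17, 19, 20, 21], requiring 7 comparisons. The merge step runs in O(n) time where n is the total number of elements.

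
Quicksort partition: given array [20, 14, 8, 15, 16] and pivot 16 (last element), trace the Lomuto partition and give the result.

Lomuto partition with pivot = 16:

Initial array: [20, 14, 8, 15, 16]

arr[0]=20 > 16: no swap
arr[1]=14 <= 16: swap with position 0, array becomes [14, 20, 8, 15, 16]
arr[2]=8 <= 16: swap with position 1, array becomes [14, 8, 20, 15, 16]
arr[3]=15 <= 16: swap with position 2, array becomes [14, 8, 15, 20, 16]

Place pivot at position 3: [14, 8, 15, 16, 20]
Pivot position: 3

After partitioning with pivot 16, the array becomes [14, 8, 15, 16, 20]. The pivot is placed at index 3. All elements to the left of the pivot are <= 16, and all elements to the right are > 16.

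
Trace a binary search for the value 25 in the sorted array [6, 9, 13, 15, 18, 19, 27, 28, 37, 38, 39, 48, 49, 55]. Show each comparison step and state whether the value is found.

Binary search for 25 in [6, 9, 13, 15, 18, 19, 27, 28, 37, 38, 39, 48, 49, 55]:

lo=0, hi=13, mid=6, arr[mid]=27 -> 27 > 25, search left half
lo=0, hi=5, mid=2, arr[mid]=13 -> 13 < 25, search right half
lo=3, hi=5, mid=4, arr[mid]=18 -> 18 < 25, search right half
lo=5, hi=5, mid=5, arr[mid]=19 -> 19 < 25, search right half
lo=6 > hi=5, target 25 not found

Binary search determines that 25 is not in the array after 4 comparisons. The search space was exhausted without finding the target.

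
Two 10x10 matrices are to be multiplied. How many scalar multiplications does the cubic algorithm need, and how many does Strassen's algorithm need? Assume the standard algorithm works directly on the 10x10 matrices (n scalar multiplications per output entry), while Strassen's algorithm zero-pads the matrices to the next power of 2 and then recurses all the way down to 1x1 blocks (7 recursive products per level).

Matrix multiplication for 10x10 matrices:

Strassen's algorithm requires power-of-2 dimensions. Pad 10x10 to 16x16 (next power of 2).

Standard algorithm: 10^3 = 1000 multiplications
Strassen's algorithm: 7^(log2(16)) = 7^4 = 2401 multiplications
Difference: 1000 - 2401 = -1401 (Strassen uses MORE here due to padding overhead — for small or just-over-power-of-2 n, padding can outweigh the per-level savings)

Standard: 1000 multiplications (10^3). Strassen: 2401 multiplications (7^4, after padding to 16x16). Strassen reduces 8 recursive multiplications to 7 at each level.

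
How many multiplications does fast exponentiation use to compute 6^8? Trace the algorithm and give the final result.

Computing 6^8 by squaring (build up from 6^1; each line after the first costs one multiplication):

6^1 = 6
6^2 = (6^1)^2 = 6^2 = 36
6^4 = (6^2)^2 = 36^2 = 1296
6^8 = (6^4)^2 = 1296^2 = 1679616

Result: 1679616
Multiplications needed: 3 (3 lines after 6^1)

6^8 = 1679616. Using exponentiation by squaring, this requires 3 multiplications. The key idea: if the exponent is even, square the half-power; if odd, multiply by the base once.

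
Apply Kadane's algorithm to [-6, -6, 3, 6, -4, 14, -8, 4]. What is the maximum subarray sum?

Using Kadane's algorithm on [-6, -6, 3, 6, -4, 14, -8, 4]:

Scanning through the array:
Position 1 (value -6): max_ending_here = -6, max_so_far = -6
Position 2 (value 3): max_ending_here = 3, max_so_far = 3
Position 3 (value 6): max_ending_here = 9, max_so_far = 9
Position 4 (value -4): max_ending_here = 5, max_so_far = 9
Position 5 (value 14): max_ending_here = 19, max_so_far = 19
Position 6 (value -8): max_ending_here = 11, max_so_far = 19
Position 7 (value 4): max_ending_here = 15, max_so_far = 19

Maximum subarray: [3, 6, -4, 14]
Maximum sum: 19

The maximum subarray is [3, 6, -4, 14] with sum 19. This subarray runs from index 2 to index 5.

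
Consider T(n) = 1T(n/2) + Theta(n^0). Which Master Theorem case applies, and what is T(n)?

Master Theorem for T(n) = 1T(n/2) + O(n^0):

a = 1, b = 2, c = 0
log_b(a) = log_2(1) = 0.0000

Case 2: c = 0 = log_2(1) = 0.0000
T(n) = O(n^0 log n) = O(log n)

For T(n) = 1T(n/2) + O(n^0): log_2(1) = 0.0000. This is Case 2 of the Master Theorem (c = log_b(a), equal work at all levels), giving O(log n).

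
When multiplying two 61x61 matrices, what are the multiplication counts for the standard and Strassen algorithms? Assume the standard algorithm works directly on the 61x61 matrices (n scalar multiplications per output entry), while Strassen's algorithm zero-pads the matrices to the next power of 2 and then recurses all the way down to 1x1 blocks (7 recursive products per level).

Matrix multiplication for 61x61 matrices:

Strassen's algorithm requires power-of-2 dimensions. Pad 61x61 to 64x64 (next power of 2).

Standard algorithm: 61^3 = 226981 multiplications
Strassen's algorithm: 7^(log2(64)) = 7^6 = 117649 multiplications
Savings: 226981 - 117649 = 109332 multiplications

Standard: 226981 multiplications (61^3). Strassen: 117649 multiplications (7^6, after padding to 64x64). Strassen reduces 8 recursive multiplications to 7 at each level.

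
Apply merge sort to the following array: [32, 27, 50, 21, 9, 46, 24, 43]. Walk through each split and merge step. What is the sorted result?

Merge sort trace:

Split: [32, 27, 50, 21, 9, 46, 24, 43] -> [32, 27, 50, 21] and [9, 46, 24, 43]
  Split: [32, 27, 50, 21] -> [32, 27] and [50, 21]
    Split: [32, 27] -> [32] and [27]
    Merge: [32] + [27] -> [27, 32]
    Split: [50, 21] -> [50] and [21]
    Merge: [50] + [21] -> [21, 50]
  Merge: [27, 32] + [21, 50] -> [21, 27, 32, 50]
  Split: [9, 46, 24, 43] -> [9, 46] and [24, 43]
    Split: [9, 46] -> [9] and [46]
    Merge: [9] + [46] -> [9, 46]
    Split: [24, 43] -> [24] and [43]
    Merge: [24] + [43] -> [24, 43]
  Merge: [9, 46] + [24, 43] -> [9, 24, 43, 46]
Merge: [21, 27, 32, 50] + [9, 24, 43, 46] -> [9, 21, 24, 27, 32, 43, 46, 50]

Final sorted array: [9, 21, 24, 27, 32, 43, 46, 50]

The merge sort proceeds by recursively splitting the array and merging sorted halves.
After all merges, the sorted array is [9, 21, 24, 27, 32, 43, 46, 50].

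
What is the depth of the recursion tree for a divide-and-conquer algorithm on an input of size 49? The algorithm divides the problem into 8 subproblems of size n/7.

For divide and conquer with division factor 7:

Problem sizes at each level:
Level 0: 49
Level 1: 7
Level 2: 1

The root is level 0 and the size-1 base case is level 2 (the tree spans levels 0 through 2, i.e. 3 levels counting the root), so the depth is the number of divisions: log_7(49) = 2

The recursion tree depth is log_7(49) = 2. At each level, the problem size is divided by 7, so it takes 2 divisions to reduce to a base case of size 1. The algorithm makes 8 recursive calls at each level.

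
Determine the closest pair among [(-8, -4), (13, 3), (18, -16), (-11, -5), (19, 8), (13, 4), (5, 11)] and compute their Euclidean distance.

Computing all pairwise distances among 7 points:

d((-8, -4), (13, 3)) = 22.1359
d((-8, -4), (18, -16)) = 28.6356
d((-8, -4), (-11, -5)) = 3.1623
d((-8, -4), (19, 8)) = 29.5466
d((-8, -4), (13, 4)) = 22.4722
d((-8, -4), (5, 11)) = 19.8494
d((13, 3), (18, -16)) = 19.6469
d((13, 3), (-11, -5)) = 25.2982
d((13, 3), (19, 8)) = 7.8102
d((13, 3), (13, 4)) = 1.0 <-- minimum
d((13, 3), (5, 11)) = 11.3137
d((18, -16), (-11, -5)) = 31.0161
d((18, -16), (19, 8)) = 24.0208
d((18, -16), (13, 4)) = 20.6155
d((18, -16), (5, 11)) = 29.9666
d((-11, -5), (19, 8)) = 32.6956
d((-11, -5), (13, 4)) = 25.632
d((-11, -5), (5, 11)) = 22.6274
d((19, 8), (13, 4)) = 7.2111
d((19, 8), (5, 11)) = 14.3178
d((13, 4), (5, 11)) = 10.6301

Closest pair: (13, 3) and (13, 4) with distance 1.0

The closest pair is (13, 3) and (13, 4) with Euclidean distance 1.0. For 7 points, brute-force pairwise comparison is shown above. For large n, the divide-and-conquer algorithm (sort by x, recurse on halves, check the dividing strip) achieves O(n log n).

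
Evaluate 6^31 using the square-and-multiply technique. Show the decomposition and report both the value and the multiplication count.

Computing 6^31 by squaring (build up from 6^1; each line after the first costs one multiplication):

6^1 = 6
6^2 = (6^1)^2 = 6^2 = 36
6^3 = 6 * 6^2 = 6 * 36 = 216
6^6 = (6^3)^2 = 216^2 = 46656
6^7 = 6 * 6^6 = 6 * 46656 = 279936
6^14 = (6^7)^2 = 279936^2 = 78364164096
6^15 = 6 * 6^14 = 6 * 78364164096 = 470184984576
6^30 = (6^15)^2 = 470184984576^2 = 221073919720733357899776
6^31 = 6 * 6^30 = 6 * 221073919720733357899776 = 1326443518324400147398656

Result: 1326443518324400147398656
Multiplications needed: 8 (8 lines after 6^1)

6^31 = 1326443518324400147398656. Using exponentiation by squaring, this requires 8 multiplications. The key idea: if the exponent is even, square the half-power; if odd, multiply by the base once.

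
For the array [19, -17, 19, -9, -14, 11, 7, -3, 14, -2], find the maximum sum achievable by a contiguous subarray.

Using Kadane's algorithm on [19, -17, 19, -9, -14, 11, 7, -3, 14, -2]:

Scanning through the array:
Position 1 (value -17): max_ending_here = 2, max_so_far = 19
Position 2 (value 19): max_ending_here = 21, max_so_far = 21
Position 3 (value -9): max_ending_here = 12, max_so_far = 21
Position 4 (value -14): max_ending_here = -2, max_so_far = 21
Position 5 (value 11): max_ending_here = 11, max_so_far = 21
Position 6 (value 7): max_ending_here = 18, max_so_far = 21
Position 7 (value -3): max_ending_here = 15, max_so_far = 21
Position 8 (value 14): max_ending_here = 29, max_so_far = 29
Position 9 (value -2): max_ending_here = 27, max_so_far = 29

Maximum subarray: [11, 7, -3, 14]
Maximum sum: 29

The maximum subarray is [11, 7, -3, 14] with sum 29. This subarray runs from index 5 to index 8.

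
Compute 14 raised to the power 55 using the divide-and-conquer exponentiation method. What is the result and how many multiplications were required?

Computing 14^55 by squaring (build up from 14^1; each line after the first costs one multiplication):

14^1 = 14
14^2 = (14^1)^2 = 14^2 = 196
14^3 = 14 * 14^2 = 14 * 196 = 2744
14^6 = (14^3)^2 = 2744^2 = 7529536
14^12 = (14^6)^2 = 7529536^2 = 56693912375296
14^13 = 14 * 14^12 = 14 * 56693912375296 = 793714773254144
14^26 = (14^13)^2 = 793714773254144^2 = 629983141281877223603213172736
14^27 = 14 * 14^26 = 14 * 629983141281877223603213172736 = 8819763977946281130444984418304
14^54 = (14^27)^2 = 8819763977946281130444984418304^2 = 77788236626678808982722471083604074886584214739573349250236416
14^55 = 14 * 14^54 = 14 * 77788236626678808982722471083604074886584214739573349250236416 = 1089035312773503325758114595170457048412179006354026889503309824

Result: 1089035312773503325758114595170457048412179006354026889503309824
Multiplications needed: 9 (9 lines after 14^1)

14^55 = 1089035312773503325758114595170457048412179006354026889503309824. Using exponentiation by squaring, this requires 9 multiplications. The key idea: if the exponent is even, square the half-power; if odd, multiply by the base once.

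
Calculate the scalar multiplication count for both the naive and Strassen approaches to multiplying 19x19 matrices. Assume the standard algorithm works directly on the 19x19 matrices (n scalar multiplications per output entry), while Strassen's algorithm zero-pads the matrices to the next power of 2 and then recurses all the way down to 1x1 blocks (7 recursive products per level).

Matrix multiplication for 19x19 matrices:

Strassen's algorithm requires power-of-2 dimensions. Pad 19x19 to 32x32 (next power of 2).

Standard algorithm: 19^3 = 6859 multiplications
Strassen's algorithm: 7^(log2(32)) = 7^5 = 16807 multiplications
Difference: 6859 - 16807 = -9948 (Strassen uses MORE here due to padding overhead — for small or just-over-power-of-2 n, padding can outweigh the per-level savings)

Standard: 6859 multiplications (19^3). Strassen: 16807 multiplications (7^5, after padding to 32x32). Strassen reduces 8 recursive multiplications to 7 at each level.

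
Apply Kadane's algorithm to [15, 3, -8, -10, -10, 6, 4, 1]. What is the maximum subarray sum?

Using Kadane's algorithm on [15, 3, -8, -10, -10, 6, 4, 1]:

Scanning through the array:
Position 1 (value 3): max_ending_here = 18, max_so_far = 18
Position 2 (value -8): max_ending_here = 10, max_so_far = 18
Position 3 (value -10): max_ending_here = 0, max_so_far = 18
Position 4 (value -10): max_ending_here = -10, max_so_far = 18
Position 5 (value 6): max_ending_here = 6, max_so_far = 18
Position 6 (value 4): max_ending_here = 10, max_so_far = 18
Position 7 (value 1): max_ending_here = 11, max_so_far = 18

Maximum subarray: [15, 3]
Maximum sum: 18

The maximum subarray is [15, 3] with sum 18. This subarray runs from index 0 to index 1.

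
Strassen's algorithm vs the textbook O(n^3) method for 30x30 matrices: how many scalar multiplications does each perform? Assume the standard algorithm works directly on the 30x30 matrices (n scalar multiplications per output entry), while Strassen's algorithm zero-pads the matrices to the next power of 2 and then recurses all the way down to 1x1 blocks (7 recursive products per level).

Matrix multiplication for 30x30 matrices:

Strassen's algorithm requires power-of-2 dimensions. Pad 30x30 to 32x32 (next power of 2).

Standard algorithm: 30^3 = 27000 multiplications
Strassen's algorithm: 7^(log2(32)) = 7^5 = 16807 multiplications
Savings: 27000 - 16807 = 10193 multiplications

Standard: 27000 multiplications (30^3). Strassen: 16807 multiplications (7^5, after padding to 32x32). Strassen reduces 8 recursive multiplications to 7 at each level.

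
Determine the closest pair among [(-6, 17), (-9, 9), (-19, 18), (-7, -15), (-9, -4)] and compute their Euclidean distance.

Computing all pairwise distances among 5 points:

d((-6, 17), (-9, 9)) = 8.544 <-- minimum
d((-6, 17), (-19, 18)) = 13.0384
d((-6, 17), (-7, -15)) = 32.0156
d((-6, 17), (-9, -4)) = 21.2132
d((-9, 9), (-19, 18)) = 13.4536
d((-9, 9), (-7, -15)) = 24.0832
d((-9, 9), (-9, -4)) = 13.0
d((-19, 18), (-7, -15)) = 35.1141
d((-19, 18), (-9, -4)) = 24.1661
d((-7, -15), (-9, -4)) = 11.1803

Closest pair: (-6, 17) and (-9, 9) with distance 8.544

The closest pair is (-6, 17) and (-9, 9) with Euclidean distance 8.544. For 5 points, brute-force pairwise comparison is shown above. For large n, the divide-and-conquer algorithm (sort by x, recurse on halves, check the dividing strip) achieves O(n log n).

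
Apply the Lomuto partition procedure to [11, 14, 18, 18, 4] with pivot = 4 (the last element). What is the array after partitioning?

Lomuto partition with pivot = 4:

Initial array: [11, 14, 18, 18, 4]

arr[0]=11 > 4: no swap
arr[1]=14 > 4: no swap
arr[2]=18 > 4: no swap
arr[3]=18 > 4: no swap

Place pivot at position 0: [4, 14, 18, 18, 11]
Pivot position: 0

After partitioning with pivot 4, the array becomes [4, 14, 18, 18, 11]. The pivot is placed at index 0. All elements to the left of the pivot are <= 4, and all elements to the right are > 4.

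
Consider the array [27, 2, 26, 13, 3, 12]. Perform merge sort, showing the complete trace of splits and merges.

Merge sort trace:

Split: [27, 2, 26, 13, 3, 12] -> [27, 2, 26] and [13, 3, 12]
  Split: [27, 2, 26] -> [27] and [2, 26]
    Split: [2, 26] -> [2] and [26]
    Merge: [2] + [26] -> [2, 26]
  Merge: [27] + [2, 26] -> [2, 26, 27]
  Split: [13, 3, 12] -> [13] and [3, 12]
    Split: [3, 12] -> [3] and [12]
    Merge: [3] + [12] -> [3, 12]
  Merge: [13] + [3, 12] -> [3, 12, 13]
Merge: [2, 26, 27] + [3, 12, 13] -> [2, 3, 12, 13, 26, 27]

Final sorted array: [2, 3, 12, 13, 26, 27]

The merge sort proceeds by recursively splitting the array and merging sorted halves.
After all merges, the sorted array is [2, 3, 12, 13, 26, 27].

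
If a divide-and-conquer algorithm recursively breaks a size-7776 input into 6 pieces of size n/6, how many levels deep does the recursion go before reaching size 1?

For divide and conquer with division factor 6:

Problem sizes at each level:
Level 0: 7776
Level 1: 1296
Level 2: 216
Level 3: 36
Level 4: 6
Level 5: 1

The root is level 0 and the size-1 base case is level 5 (the tree spans levels 0 through 5, i.e. 6 levels counting the root), so the depth is the number of divisions: log_6(7776) = 5

The recursion tree depth is log_6(7776) = 5. At each level, the problem size is divided by 6, so it takes 5 divisions to reduce to a base case of size 1. The algorithm makes 6 recursive calls at each level.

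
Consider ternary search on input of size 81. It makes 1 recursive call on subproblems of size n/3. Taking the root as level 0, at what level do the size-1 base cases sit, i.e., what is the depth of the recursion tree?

For divide and conquer with division factor 3:

Problem sizes at each level:
Level 0: 81
Level 1: 27
Level 2: 9
Level 3: 3
Level 4: 1

The root is level 0 and the size-1 base case is level 4 (the tree spans levels 0 through 4, i.e. 5 levels counting the root), so the depth is the number of divisions: log_3(81) = 4

The recursion tree depth is log_3(81) = 4. At each level, the problem size is divided by 3, so it takes 4 divisions to reduce to a base case of size 1. The algorithm makes 1 recursive call at each level.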